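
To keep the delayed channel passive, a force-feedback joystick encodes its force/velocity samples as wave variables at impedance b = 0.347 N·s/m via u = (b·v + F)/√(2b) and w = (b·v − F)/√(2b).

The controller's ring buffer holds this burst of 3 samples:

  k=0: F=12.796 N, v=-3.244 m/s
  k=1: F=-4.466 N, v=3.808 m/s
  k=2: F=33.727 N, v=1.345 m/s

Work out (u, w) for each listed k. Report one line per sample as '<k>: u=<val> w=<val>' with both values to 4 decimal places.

0: u=14.0089 w=-16.7114
1: u=-3.7748 w=6.9471
2: u=41.0456 w=-39.9251

k=0: b·v=0.347×(-3.244)=-1.1257; √(2b)=0.8331; u=(-1.1257+12.796)/0.8331=14.0089, w=(-1.1257−12.796)/0.8331=-16.7114
k=1: b·v=0.347×3.808=1.3214; √(2b)=0.8331; u=(1.3214+(-4.466))/0.8331=-3.7748, w=(1.3214−(-4.466))/0.8331=6.9471
k=2: b·v=0.347×1.345=0.4667; √(2b)=0.8331; u=(0.4667+33.727)/0.8331=41.0456, w=(0.4667−33.727)/0.8331=-39.9251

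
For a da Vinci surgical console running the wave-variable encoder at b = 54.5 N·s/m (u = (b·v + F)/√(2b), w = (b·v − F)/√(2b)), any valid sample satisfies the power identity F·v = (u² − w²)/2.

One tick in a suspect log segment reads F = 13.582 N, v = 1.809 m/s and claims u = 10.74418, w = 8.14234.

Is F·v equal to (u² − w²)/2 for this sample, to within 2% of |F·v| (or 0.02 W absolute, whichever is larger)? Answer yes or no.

yes

F·v = 13.582×1.809 = 24.56984 W.
(u² − w²)/2 = (115.43740 − 66.29770)/2 = 24.56985 W.
|Δ| = 0.00001;  2% of max(1, |F·v|) = 0.49140.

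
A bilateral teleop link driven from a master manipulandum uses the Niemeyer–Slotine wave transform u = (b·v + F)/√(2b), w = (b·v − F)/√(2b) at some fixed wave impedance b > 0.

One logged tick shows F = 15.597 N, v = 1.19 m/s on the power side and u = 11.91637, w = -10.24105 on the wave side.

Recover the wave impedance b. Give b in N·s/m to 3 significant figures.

b = 0.991 N·s/m

u + w = 1.67532;  u + w = √(2b)·v, so √(2b) = 1.67532/1.19 = 1.40783.
b = (√(2b))²/2 = 1.98199/2 = 0.99100.
(Check via u − w = 2F/√(2b): u − w = 22.15742, 2F/√(2b) = 22.15747.)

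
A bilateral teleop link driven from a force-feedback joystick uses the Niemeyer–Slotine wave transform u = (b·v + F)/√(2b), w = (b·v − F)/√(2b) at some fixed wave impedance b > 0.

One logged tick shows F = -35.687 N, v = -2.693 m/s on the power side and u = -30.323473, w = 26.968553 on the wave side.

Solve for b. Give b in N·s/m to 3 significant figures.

u + w = -3.354920;  u + w = √(2b)·v, so √(2b) = -3.354920/(-2.693) = 1.245793.
b = (√(2b))²/2 = 1.552000/2 = 0.776000.
(Check via u − w = 2F/√(2b): u − w = -57.292026, 2F/√(2b) = -57.292031.)

b = 0.776 N·s/m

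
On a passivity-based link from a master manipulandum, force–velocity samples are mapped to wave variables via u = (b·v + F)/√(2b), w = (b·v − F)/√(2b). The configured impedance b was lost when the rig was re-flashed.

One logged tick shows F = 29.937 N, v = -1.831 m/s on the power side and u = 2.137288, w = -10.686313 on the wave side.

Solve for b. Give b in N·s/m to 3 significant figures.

b = 10.9 N·s/m

u + w = -8.549025;  u + w = √(2b)·v, so √(2b) = -8.549025/(-1.831) = 4.669047.
b = (√(2b))²/2 = 21.800000/2 = 10.900000.
(Check via u − w = 2F/√(2b): u − w = 12.823601, 2F/√(2b) = 12.823602.)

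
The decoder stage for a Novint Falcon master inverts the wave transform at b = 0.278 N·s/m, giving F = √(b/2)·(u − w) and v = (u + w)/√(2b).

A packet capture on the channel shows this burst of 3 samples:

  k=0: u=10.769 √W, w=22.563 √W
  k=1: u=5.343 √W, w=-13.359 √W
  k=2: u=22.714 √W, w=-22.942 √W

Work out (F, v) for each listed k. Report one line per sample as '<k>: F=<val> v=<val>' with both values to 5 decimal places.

k=0: u−w=-11.79400, u+w=33.33200; √(b/2)=0.37283, √(2b)=0.74565; F=0.37283×(-11.794)=-4.39712, v=33.33200/0.74565=44.70169
k=1: u−w=18.70200, u+w=-8.01600; √(b/2)=0.37283, √(2b)=0.74565; F=0.37283×18.702=6.97261, v=-8.01600/0.74565=-10.75029
k=2: u−w=45.65600, u+w=-0.22800; √(b/2)=0.37283, √(2b)=0.74565; F=0.37283×45.656=17.02179, v=-0.22800/0.74565=-0.30577

0: F=-4.39712 v=44.70169
1: F=6.97261 v=-10.75029
2: F=17.02179 v=-0.30577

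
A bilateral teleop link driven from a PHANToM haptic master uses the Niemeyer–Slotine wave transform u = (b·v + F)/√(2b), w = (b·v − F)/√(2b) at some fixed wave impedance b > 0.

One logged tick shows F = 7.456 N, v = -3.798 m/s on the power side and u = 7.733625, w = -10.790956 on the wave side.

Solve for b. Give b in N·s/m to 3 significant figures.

b = 0.324 N·s/m

u + w = -3.057331;  u + w = √(2b)·v, so √(2b) = -3.057331/(-3.798) = 0.804984.
b = (√(2b))²/2 = 0.648000/2 = 0.324000.
(Check via u − w = 2F/√(2b): u − w = 18.524581, 2F/√(2b) = 18.524581.)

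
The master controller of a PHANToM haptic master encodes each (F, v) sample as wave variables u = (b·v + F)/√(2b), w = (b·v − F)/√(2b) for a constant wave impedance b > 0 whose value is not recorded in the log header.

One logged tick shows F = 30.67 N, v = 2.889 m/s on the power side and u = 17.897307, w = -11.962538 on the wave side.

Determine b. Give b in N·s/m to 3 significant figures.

u + w = 5.934769;  u + w = √(2b)·v, so √(2b) = 5.934769/2.889 = 2.054264.
b = (√(2b))²/2 = 4.220001/2 = 2.110001.
(Check via u − w = 2F/√(2b): u − w = 29.859845, 2F/√(2b) = 29.859841.)

b = 2.11 N·s/m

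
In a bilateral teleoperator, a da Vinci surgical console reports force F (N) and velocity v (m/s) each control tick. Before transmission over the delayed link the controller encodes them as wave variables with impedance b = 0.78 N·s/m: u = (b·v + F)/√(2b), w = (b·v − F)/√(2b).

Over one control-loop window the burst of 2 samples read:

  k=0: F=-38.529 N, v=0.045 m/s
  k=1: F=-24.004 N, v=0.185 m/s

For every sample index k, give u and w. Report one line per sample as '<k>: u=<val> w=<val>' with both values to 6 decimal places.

k=0: b·v=0.78×0.045=0.035100; √(2b)=1.249000; u=(0.035100+(-38.529))/1.249000=-30.819786, w=(0.035100−(-38.529))/1.249000=30.875991
k=1: b·v=0.78×0.185=0.144300; √(2b)=1.249000; u=(0.144300+(-24.004))/1.249000=-19.103049, w=(0.144300−(-24.004))/1.249000=19.334113

0: u=-30.819786 w=30.875991
1: u=-19.103049 w=19.334113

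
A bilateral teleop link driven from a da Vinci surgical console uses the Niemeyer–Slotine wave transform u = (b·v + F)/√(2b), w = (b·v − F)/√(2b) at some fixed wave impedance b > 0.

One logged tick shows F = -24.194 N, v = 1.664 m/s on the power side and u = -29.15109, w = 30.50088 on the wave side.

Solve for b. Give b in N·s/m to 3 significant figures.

b = 0.329 N·s/m

u + w = 1.34979;  u + w = √(2b)·v, so √(2b) = 1.34979/1.664 = 0.81117.
b = (√(2b))²/2 = 0.65800/2 = 0.32900.
(Check via u − w = 2F/√(2b): u − w = -59.65197, 2F/√(2b) = -59.65197.)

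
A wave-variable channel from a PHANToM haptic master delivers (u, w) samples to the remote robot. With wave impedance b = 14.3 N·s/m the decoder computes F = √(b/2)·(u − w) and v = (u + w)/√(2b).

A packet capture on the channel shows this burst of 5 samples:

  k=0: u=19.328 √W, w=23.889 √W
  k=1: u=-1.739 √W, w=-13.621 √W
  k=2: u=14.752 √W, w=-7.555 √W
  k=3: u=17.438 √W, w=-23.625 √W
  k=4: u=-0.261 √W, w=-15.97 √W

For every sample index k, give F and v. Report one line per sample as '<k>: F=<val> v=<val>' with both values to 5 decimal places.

k=0: u−w=-4.56100, u+w=43.21700; √(b/2)=2.67395, √(2b)=5.34790; F=2.67395×(-4.561)=-12.19588, v=43.21700/5.34790=8.08112
k=1: u−w=11.88200, u+w=-15.36000; √(b/2)=2.67395, √(2b)=5.34790; F=2.67395×11.882=31.77185, v=-15.36000/5.34790=-2.87216
k=2: u−w=22.30700, u+w=7.19700; √(b/2)=2.67395, √(2b)=5.34790; F=2.67395×22.307=59.64777, v=7.19700/5.34790=1.34576
k=3: u−w=41.06300, u+w=-6.18700; √(b/2)=2.67395, √(2b)=5.34790; F=2.67395×41.063=109.80034, v=-6.18700/5.34790=-1.15690
k=4: u−w=15.70900, u+w=-16.23100; √(b/2)=2.67395, √(2b)=5.34790; F=2.67395×15.709=42.00506, v=-16.23100/5.34790=-3.03502

0: F=-12.19588 v=8.08112
1: F=31.77185 v=-2.87216
2: F=59.64777 v=1.34576
3: F=109.80034 v=-1.15690
4: F=42.00506 v=-3.03502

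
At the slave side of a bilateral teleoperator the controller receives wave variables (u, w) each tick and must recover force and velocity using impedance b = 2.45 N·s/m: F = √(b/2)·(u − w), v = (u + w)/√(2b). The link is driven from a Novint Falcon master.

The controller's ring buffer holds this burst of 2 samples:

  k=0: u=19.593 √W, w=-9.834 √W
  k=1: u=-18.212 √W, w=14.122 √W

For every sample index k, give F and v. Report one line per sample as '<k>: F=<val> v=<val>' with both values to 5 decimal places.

k=0: u−w=29.42700, u+w=9.75900; √(b/2)=1.10680, √(2b)=2.21359; F=1.10680×29.427=32.56972, v=9.75900/2.21359=4.40867
k=1: u−w=-32.33400, u+w=-4.09000; √(b/2)=1.10680, √(2b)=2.21359; F=1.10680×(-32.334)=-35.78718, v=-4.09000/2.21359=-1.84767

0: F=32.56972 v=4.40867
1: F=-35.78718 v=-1.84767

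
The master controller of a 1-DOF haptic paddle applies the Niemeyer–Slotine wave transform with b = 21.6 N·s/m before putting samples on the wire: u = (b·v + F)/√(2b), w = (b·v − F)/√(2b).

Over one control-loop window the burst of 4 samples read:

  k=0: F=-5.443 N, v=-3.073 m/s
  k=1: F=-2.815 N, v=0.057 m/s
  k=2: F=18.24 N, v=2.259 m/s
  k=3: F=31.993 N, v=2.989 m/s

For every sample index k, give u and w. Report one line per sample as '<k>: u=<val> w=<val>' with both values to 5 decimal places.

0: u=-10.92703 w=-9.27078
1: u=-0.24097 w=0.61561
2: u=10.19896 w=4.64870
3: u=14.69044 w=4.95528

k=0: b·v=21.6×(-3.073)=-66.37680; √(2b)=6.57267; u=(-66.37680+(-5.443))/6.57267=-10.92703, w=(-66.37680−(-5.443))/6.57267=-9.27078
k=1: b·v=21.6×0.057=1.23120; √(2b)=6.57267; u=(1.23120+(-2.815))/6.57267=-0.24097, w=(1.23120−(-2.815))/6.57267=0.61561
k=2: b·v=21.6×2.259=48.79440; √(2b)=6.57267; u=(48.79440+18.24)/6.57267=10.19896, w=(48.79440−18.24)/6.57267=4.64870
k=3: b·v=21.6×2.989=64.56240; √(2b)=6.57267; u=(64.56240+31.993)/6.57267=14.69044, w=(64.56240−31.993)/6.57267=4.95528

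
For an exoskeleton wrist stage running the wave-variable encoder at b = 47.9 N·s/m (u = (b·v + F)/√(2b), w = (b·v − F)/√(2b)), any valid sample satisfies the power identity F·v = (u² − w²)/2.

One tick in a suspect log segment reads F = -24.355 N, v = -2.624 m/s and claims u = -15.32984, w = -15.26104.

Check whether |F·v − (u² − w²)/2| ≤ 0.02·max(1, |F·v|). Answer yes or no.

F·v = (-24.355)×(-2.624) = 63.9075 W.
(u² − w²)/2 = (235.0040 − 232.8993)/2 = 1.0523 W.
|Δ| = 62.8552;  2% of max(1, |F·v|) = 1.2782.

no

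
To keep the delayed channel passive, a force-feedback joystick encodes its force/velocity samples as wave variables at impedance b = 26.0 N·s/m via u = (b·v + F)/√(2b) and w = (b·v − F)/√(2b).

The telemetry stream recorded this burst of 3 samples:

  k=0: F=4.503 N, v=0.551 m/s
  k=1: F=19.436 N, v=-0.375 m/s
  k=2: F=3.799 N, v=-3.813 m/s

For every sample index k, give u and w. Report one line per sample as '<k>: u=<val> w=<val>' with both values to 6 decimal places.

k=0: b·v=26.0×0.551=14.326000; √(2b)=7.211103; u=(14.326000+4.503)/7.211103=2.611112, w=(14.326000−4.503)/7.211103=1.362205
k=1: b·v=26.0×(-0.375)=-9.750000; √(2b)=7.211103; u=(-9.750000+19.436)/7.211103=1.343207, w=(-9.750000−19.436)/7.211103=-4.047370
k=2: b·v=26.0×(-3.813)=-99.138000; √(2b)=7.211103; u=(-99.138000+3.799)/7.211103=-13.221141, w=(-99.138000−3.799)/7.211103=-14.274794

0: u=2.611112 w=1.362205
1: u=1.343207 w=-4.047370
2: u=-13.221141 w=-14.274794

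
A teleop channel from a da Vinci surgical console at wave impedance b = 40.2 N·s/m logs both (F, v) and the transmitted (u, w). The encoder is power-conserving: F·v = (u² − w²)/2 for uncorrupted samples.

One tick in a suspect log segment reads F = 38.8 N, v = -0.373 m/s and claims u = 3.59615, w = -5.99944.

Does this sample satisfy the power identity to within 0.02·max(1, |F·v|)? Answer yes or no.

no

F·v = 38.8×(-0.373) = -14.4724 W.
(u² − w²)/2 = (12.9323 − 35.9933)/2 = -11.5305 W.
|Δ| = 2.9419;  2% of max(1, |F·v|) = 0.2894.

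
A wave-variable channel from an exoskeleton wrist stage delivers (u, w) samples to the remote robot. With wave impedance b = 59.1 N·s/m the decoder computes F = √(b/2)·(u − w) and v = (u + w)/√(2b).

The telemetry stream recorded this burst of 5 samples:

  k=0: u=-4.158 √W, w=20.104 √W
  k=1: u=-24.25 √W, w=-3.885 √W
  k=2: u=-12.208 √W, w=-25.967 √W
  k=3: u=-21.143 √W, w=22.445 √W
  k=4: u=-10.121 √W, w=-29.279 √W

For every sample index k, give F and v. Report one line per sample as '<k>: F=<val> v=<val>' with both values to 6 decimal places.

0: F=-131.888018 v=1.466706
1: F=-110.703960 v=-2.587845
2: F=74.793803 v=-3.511319
3: F=-236.943983 v=0.119757
4: F=104.142719 v=-3.623994

k=0: u−w=-24.262000, u+w=15.946000; √(b/2)=5.435991, √(2b)=10.871982; F=5.435991×(-24.262)=-131.888018, v=15.946000/10.871982=1.466706
k=1: u−w=-20.365000, u+w=-28.135000; √(b/2)=5.435991, √(2b)=10.871982; F=5.435991×(-20.365)=-110.703960, v=-28.135000/10.871982=-2.587845
k=2: u−w=13.759000, u+w=-38.175000; √(b/2)=5.435991, √(2b)=10.871982; F=5.435991×13.759=74.793803, v=-38.175000/10.871982=-3.511319
k=3: u−w=-43.588000, u+w=1.302000; √(b/2)=5.435991, √(2b)=10.871982; F=5.435991×(-43.588)=-236.943983, v=1.302000/10.871982=0.119757
k=4: u−w=19.158000, u+w=-39.400000; √(b/2)=5.435991, √(2b)=10.871982; F=5.435991×19.158=104.142719, v=-39.400000/10.871982=-3.623994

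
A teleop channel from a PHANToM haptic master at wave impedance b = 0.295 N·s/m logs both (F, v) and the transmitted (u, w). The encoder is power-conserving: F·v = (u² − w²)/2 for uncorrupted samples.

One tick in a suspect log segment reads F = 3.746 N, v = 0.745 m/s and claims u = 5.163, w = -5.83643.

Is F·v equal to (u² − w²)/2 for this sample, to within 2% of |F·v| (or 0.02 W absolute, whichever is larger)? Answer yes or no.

no

F·v = 3.746×0.745 = 2.7908 W.
(u² − w²)/2 = (26.6566 − 34.0639)/2 = -3.7037 W.
|Δ| = 6.4944;  2% of max(1, |F·v|) = 0.0558.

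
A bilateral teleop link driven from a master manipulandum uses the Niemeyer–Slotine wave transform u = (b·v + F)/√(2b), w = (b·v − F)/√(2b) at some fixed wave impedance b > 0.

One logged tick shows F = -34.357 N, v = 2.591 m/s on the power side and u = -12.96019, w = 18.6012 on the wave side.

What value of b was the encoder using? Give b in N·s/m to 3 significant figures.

b = 2.37 N·s/m

u + w = 5.6410;  u + w = √(2b)·v, so √(2b) = 5.6410/2.591 = 2.1772.
b = (√(2b))²/2 = 4.7400/2 = 2.3700.
(Check via u − w = 2F/√(2b): u − w = -31.5614, 2F/√(2b) = -31.5614.)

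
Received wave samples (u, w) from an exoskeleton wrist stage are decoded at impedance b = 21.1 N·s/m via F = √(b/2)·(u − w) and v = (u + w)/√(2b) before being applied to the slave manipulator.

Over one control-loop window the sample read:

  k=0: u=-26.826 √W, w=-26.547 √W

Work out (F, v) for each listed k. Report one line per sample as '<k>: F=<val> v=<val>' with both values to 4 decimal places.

0: F=-0.9062 v=-8.2161

k=0: u−w=-0.2790, u+w=-53.3730; √(b/2)=3.2481, √(2b)=6.4962; F=3.2481×(-0.279)=-0.9062, v=-53.3730/6.4962=-8.2161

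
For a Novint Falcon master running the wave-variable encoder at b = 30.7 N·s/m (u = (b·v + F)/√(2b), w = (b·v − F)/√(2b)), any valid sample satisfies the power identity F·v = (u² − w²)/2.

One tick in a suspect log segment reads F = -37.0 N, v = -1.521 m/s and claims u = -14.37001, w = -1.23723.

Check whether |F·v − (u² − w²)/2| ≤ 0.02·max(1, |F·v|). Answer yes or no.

no

F·v = (-37.0)×(-1.521) = 56.2770 W.
(u² − w²)/2 = (206.4972 − 1.5307)/2 = 102.4832 W.
|Δ| = 46.2062;  2% of max(1, |F·v|) = 1.1255.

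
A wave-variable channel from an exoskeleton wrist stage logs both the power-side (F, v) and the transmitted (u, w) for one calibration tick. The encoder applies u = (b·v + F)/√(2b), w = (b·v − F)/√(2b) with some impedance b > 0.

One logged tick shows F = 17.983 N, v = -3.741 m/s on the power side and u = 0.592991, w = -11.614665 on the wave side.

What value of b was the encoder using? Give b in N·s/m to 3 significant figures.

u + w = -11.021674;  u + w = √(2b)·v, so √(2b) = -11.021674/(-3.741) = 2.946184.
b = (√(2b))²/2 = 8.680000/2 = 4.340000.
(Check via u − w = 2F/√(2b): u − w = 12.207656, 2F/√(2b) = 12.207656.)

b = 4.34 N·s/m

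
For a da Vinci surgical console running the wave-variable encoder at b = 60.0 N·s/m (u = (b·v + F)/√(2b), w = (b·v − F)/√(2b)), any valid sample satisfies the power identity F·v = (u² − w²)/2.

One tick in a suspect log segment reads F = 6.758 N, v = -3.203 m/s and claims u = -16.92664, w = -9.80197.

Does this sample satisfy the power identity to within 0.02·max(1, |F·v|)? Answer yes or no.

no

F·v = 6.758×(-3.203) = -21.6459 W.
(u² − w²)/2 = (286.5111 − 96.0786)/2 = 95.2163 W.
|Δ| = 116.8621;  2% of max(1, |F·v|) = 0.4329.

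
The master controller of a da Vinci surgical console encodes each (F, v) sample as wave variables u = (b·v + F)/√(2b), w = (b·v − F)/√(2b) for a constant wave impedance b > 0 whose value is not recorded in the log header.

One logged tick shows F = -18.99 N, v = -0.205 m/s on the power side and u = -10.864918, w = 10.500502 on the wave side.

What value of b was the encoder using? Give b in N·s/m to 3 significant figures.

u + w = -0.364416;  u + w = √(2b)·v, so √(2b) = -0.364416/(-0.205) = 1.777639.
b = (√(2b))²/2 = 3.160001/2 = 1.580000.
(Check via u − w = 2F/√(2b): u − w = -21.365420, 2F/√(2b) = -21.365418.)

b = 1.58 N·s/m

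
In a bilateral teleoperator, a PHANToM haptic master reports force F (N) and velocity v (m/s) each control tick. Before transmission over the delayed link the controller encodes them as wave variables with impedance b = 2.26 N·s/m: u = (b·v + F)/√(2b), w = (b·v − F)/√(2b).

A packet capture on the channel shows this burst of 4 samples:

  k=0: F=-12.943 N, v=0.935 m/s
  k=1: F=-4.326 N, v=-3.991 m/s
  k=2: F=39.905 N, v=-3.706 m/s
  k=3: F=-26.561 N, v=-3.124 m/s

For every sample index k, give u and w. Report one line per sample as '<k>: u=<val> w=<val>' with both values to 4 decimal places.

0: u=-5.0940 w=7.0818
1: u=-6.2773 w=-2.2077
2: u=14.8302 w=-22.7093
3: u=-15.8141 w=9.1724

k=0: b·v=2.26×0.935=2.1131; √(2b)=2.1260; u=(2.1131+(-12.943))/2.1260=-5.0940, w=(2.1131−(-12.943))/2.1260=7.0818
k=1: b·v=2.26×(-3.991)=-9.0197; √(2b)=2.1260; u=(-9.0197+(-4.326))/2.1260=-6.2773, w=(-9.0197−(-4.326))/2.1260=-2.2077
k=2: b·v=2.26×(-3.706)=-8.3756; √(2b)=2.1260; u=(-8.3756+39.905)/2.1260=14.8302, w=(-8.3756−39.905)/2.1260=-22.7093
k=3: b·v=2.26×(-3.124)=-7.0602; √(2b)=2.1260; u=(-7.0602+(-26.561))/2.1260=-15.8141, w=(-7.0602−(-26.561))/2.1260=9.1724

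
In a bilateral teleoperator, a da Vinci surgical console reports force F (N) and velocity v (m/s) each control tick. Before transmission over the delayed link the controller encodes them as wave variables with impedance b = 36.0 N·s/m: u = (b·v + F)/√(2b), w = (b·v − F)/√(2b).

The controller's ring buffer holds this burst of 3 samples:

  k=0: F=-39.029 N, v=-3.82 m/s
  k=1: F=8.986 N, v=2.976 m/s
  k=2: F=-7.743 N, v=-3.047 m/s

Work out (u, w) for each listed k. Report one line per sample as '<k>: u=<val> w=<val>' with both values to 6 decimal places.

0: u=-20.806499 w=-11.607276
1: u=13.685109 w=11.567088
2: u=-13.839847 w=-12.014805

k=0: b·v=36.0×(-3.82)=-137.520000; √(2b)=8.485281; u=(-137.520000+(-39.029))/8.485281=-20.806499, w=(-137.520000−(-39.029))/8.485281=-11.607276
k=1: b·v=36.0×2.976=107.136000; √(2b)=8.485281; u=(107.136000+8.986)/8.485281=13.685109, w=(107.136000−8.986)/8.485281=11.567088
k=2: b·v=36.0×(-3.047)=-109.692000; √(2b)=8.485281; u=(-109.692000+(-7.743))/8.485281=-13.839847, w=(-109.692000−(-7.743))/8.485281=-12.014805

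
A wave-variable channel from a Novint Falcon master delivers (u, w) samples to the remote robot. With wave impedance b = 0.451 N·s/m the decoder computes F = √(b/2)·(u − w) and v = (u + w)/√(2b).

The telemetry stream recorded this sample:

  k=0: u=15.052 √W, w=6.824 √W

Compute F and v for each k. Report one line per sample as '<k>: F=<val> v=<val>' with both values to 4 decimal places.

k=0: u−w=8.2280, u+w=21.8760; √(b/2)=0.4749, √(2b)=0.9497; F=0.4749×8.228=3.9072, v=21.8760/0.9497=23.0337

0: F=3.9072 v=23.0337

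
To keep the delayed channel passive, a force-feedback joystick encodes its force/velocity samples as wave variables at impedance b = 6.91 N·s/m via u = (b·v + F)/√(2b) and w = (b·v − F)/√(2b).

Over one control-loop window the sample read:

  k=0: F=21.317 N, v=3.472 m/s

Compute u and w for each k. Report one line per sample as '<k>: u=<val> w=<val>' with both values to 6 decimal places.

k=0: b·v=6.91×3.472=23.991520; √(2b)=3.717526; u=(23.991520+21.317)/3.717526=12.187815, w=(23.991520−21.317)/3.717526=0.719435

0: u=12.187815 w=0.719435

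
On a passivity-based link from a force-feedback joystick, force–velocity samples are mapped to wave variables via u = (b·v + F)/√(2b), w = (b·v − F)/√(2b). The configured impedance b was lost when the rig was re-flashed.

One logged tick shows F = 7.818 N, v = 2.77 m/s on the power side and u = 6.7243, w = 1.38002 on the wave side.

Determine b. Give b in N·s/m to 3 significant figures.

b = 4.28 N·s/m

u + w = 8.10432;  u + w = √(2b)·v, so √(2b) = 8.10432/2.77 = 2.92575.
b = (√(2b))²/2 = 8.56000/2 = 4.28000.
(Check via u − w = 2F/√(2b): u − w = 5.34428, 2F/√(2b) = 5.34428.)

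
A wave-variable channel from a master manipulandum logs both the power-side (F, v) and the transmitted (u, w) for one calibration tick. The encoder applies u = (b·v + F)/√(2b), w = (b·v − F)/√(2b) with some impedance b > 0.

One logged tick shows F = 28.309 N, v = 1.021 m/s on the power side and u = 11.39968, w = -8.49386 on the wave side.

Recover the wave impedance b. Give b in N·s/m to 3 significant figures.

b = 4.05 N·s/m

u + w = 2.90582;  u + w = √(2b)·v, so √(2b) = 2.90582/1.021 = 2.84605.
b = (√(2b))²/2 = 8.10002/2 = 4.05001.
(Check via u − w = 2F/√(2b): u − w = 19.89354, 2F/√(2b) = 19.89352.)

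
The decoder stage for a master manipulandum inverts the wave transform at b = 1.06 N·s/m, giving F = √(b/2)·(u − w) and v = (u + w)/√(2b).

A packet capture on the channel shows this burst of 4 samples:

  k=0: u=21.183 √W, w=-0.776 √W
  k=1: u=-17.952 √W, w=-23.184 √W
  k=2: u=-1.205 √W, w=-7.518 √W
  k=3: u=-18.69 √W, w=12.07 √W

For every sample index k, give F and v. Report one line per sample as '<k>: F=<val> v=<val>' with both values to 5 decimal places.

k=0: u−w=21.95900, u+w=20.40700; √(b/2)=0.72801, √(2b)=1.45602; F=0.72801×21.959=15.98639, v=20.40700/1.45602=14.01559
k=1: u−w=5.23200, u+w=-41.13600; √(b/2)=0.72801, √(2b)=1.45602; F=0.72801×5.232=3.80895, v=-41.13600/1.45602=-28.25232
k=2: u−w=6.31300, u+w=-8.72300; √(b/2)=0.72801, √(2b)=1.45602; F=0.72801×6.313=4.59593, v=-8.72300/1.45602=-5.99098
k=3: u−w=-30.76000, u+w=-6.62000; √(b/2)=0.72801, √(2b)=1.45602; F=0.72801×(-30.76)=-22.39362, v=-6.62000/1.45602=-4.54663

0: F=15.98639 v=14.01559
1: F=3.80895 v=-28.25232
2: F=4.59593 v=-5.99098
3: F=-22.39362 v=-4.54663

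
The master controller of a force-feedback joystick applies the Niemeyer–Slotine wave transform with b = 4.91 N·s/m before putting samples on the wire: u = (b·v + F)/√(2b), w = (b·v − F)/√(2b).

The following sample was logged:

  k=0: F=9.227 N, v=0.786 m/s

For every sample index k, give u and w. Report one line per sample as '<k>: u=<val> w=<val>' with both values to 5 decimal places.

0: u=4.17599 w=-1.71291

k=0: b·v=4.91×0.786=3.85926; √(2b)=3.13369; u=(3.85926+9.227)/3.13369=4.17599, w=(3.85926−9.227)/3.13369=-1.71291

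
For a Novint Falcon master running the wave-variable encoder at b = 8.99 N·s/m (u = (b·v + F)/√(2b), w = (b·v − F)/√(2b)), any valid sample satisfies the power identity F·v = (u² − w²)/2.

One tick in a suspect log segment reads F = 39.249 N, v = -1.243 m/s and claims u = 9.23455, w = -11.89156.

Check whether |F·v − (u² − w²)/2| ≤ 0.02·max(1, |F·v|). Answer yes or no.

F·v = 39.249×(-1.243) = -48.78651 W.
(u² − w²)/2 = (85.27691 − 141.40920)/2 = -28.06614 W.
|Δ| = 20.72036;  2% of max(1, |F·v|) = 0.97573.

no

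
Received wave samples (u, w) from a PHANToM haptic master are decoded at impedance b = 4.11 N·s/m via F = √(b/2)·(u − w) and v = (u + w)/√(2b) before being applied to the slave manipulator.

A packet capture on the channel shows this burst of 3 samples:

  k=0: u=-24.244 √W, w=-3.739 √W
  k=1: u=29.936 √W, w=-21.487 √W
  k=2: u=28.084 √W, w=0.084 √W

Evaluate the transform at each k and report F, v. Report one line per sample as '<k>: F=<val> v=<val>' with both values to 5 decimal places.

k=0: u−w=-20.50500, u+w=-27.98300; √(b/2)=1.43353, √(2b)=2.86705; F=1.43353×(-20.505)=-29.39447, v=-27.98300/2.86705=-9.76019
k=1: u−w=51.42300, u+w=8.44900; √(b/2)=1.43353, √(2b)=2.86705; F=1.43353×51.423=73.71627, v=8.44900/2.86705=2.94693
k=2: u−w=28.00000, u+w=28.16800; √(b/2)=1.43353, √(2b)=2.86705; F=1.43353×28.0=40.13876, v=28.16800/2.86705=9.82472

0: F=-29.39447 v=-9.76019
1: F=73.71627 v=2.94693
2: F=40.13876 v=9.82472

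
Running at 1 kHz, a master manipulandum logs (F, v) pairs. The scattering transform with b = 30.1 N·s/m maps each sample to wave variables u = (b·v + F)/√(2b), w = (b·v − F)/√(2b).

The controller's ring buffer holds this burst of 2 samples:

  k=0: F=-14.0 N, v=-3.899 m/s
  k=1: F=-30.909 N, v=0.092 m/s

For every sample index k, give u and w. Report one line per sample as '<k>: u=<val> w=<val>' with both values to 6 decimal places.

k=0: b·v=30.1×(-3.899)=-117.359900; √(2b)=7.758866; u=(-117.359900+(-14.0))/7.758866=-16.930296, w=(-117.359900−(-14.0))/7.758866=-13.321522
k=1: b·v=30.1×0.092=2.769200; √(2b)=7.758866; u=(2.769200+(-30.909))/7.758866=-3.626793, w=(2.769200−(-30.909))/7.758866=4.340609

0: u=-16.930296 w=-13.321522
1: u=-3.626793 w=4.340609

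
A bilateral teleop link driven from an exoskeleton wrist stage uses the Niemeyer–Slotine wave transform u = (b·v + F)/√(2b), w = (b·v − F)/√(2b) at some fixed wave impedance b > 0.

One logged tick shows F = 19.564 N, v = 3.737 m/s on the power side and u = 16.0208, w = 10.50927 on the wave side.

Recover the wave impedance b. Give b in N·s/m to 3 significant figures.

u + w = 26.5301;  u + w = √(2b)·v, so √(2b) = 26.5301/3.737 = 7.0993.
b = (√(2b))²/2 = 50.4000/2 = 25.2000.
(Check via u − w = 2F/√(2b): u − w = 5.5115, 2F/√(2b) = 5.5115.)

b = 25.2 N·s/m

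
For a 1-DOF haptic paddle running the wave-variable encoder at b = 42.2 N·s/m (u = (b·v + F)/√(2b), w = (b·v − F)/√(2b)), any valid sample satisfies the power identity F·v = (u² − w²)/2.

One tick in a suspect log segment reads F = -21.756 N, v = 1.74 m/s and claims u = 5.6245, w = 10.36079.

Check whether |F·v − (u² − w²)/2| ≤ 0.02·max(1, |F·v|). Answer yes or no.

yes

F·v = (-21.756)×1.74 = -37.85544 W.
(u² − w²)/2 = (31.63500 − 107.34597)/2 = -37.85548 W.
|Δ| = 0.00004;  2% of max(1, |F·v|) = 0.75711.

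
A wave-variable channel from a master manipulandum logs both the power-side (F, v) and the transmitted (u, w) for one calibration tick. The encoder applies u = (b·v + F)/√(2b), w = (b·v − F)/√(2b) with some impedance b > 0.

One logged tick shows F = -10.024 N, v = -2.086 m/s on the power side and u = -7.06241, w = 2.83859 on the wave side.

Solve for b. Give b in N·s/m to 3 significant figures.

u + w = -4.2238;  u + w = √(2b)·v, so √(2b) = -4.2238/(-2.086) = 2.0248.
b = (√(2b))²/2 = 4.1000/2 = 2.0500.
(Check via u − w = 2F/√(2b): u − w = -9.9010, 2F/√(2b) = -9.9010.)

b = 2.05 N·s/m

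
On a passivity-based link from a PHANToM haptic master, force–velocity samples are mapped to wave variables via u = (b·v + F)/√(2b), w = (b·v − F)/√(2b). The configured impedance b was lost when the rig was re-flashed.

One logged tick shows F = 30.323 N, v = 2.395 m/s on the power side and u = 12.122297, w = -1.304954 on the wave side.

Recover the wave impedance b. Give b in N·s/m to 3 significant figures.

u + w = 10.817343;  u + w = √(2b)·v, so √(2b) = 10.817343/2.395 = 4.516636.
b = (√(2b))²/2 = 20.400000/2 = 10.200000.
(Check via u − w = 2F/√(2b): u − w = 13.427251, 2F/√(2b) = 13.427250.)

b = 10.2 N·s/m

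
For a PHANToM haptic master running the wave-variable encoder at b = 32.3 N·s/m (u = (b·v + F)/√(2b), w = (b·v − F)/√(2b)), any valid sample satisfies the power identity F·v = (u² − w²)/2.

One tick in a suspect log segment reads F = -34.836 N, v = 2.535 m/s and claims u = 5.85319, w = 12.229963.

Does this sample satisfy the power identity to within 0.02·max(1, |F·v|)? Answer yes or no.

no

F·v = (-34.836)×2.535 = -88.309260 W.
(u² − w²)/2 = (34.259833 − 149.571995)/2 = -57.656081 W.
|Δ| = 30.653179;  2% of max(1, |F·v|) = 1.766185.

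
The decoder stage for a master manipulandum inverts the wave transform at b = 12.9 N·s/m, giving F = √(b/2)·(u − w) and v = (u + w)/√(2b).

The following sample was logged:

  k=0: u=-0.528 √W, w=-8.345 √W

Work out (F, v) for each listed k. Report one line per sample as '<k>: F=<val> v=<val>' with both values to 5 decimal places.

k=0: u−w=7.81700, u+w=-8.87300; √(b/2)=2.53969, √(2b)=5.07937; F=2.53969×7.817=19.85272, v=-8.87300/5.07937=-1.74687

0: F=19.85272 v=-1.74687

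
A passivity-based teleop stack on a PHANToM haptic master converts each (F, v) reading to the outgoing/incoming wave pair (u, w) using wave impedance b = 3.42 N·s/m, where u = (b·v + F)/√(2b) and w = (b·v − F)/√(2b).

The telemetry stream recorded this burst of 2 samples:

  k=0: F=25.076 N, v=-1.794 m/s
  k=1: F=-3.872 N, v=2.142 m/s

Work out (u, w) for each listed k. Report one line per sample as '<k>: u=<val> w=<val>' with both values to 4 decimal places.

k=0: b·v=3.42×(-1.794)=-6.1355; √(2b)=2.6153; u=(-6.1355+25.076)/2.6153=7.2421, w=(-6.1355−25.076)/2.6153=-11.9340
k=1: b·v=3.42×2.142=7.3256; √(2b)=2.6153; u=(7.3256+(-3.872))/2.6153=1.3205, w=(7.3256−(-3.872))/2.6153=4.2815

0: u=7.2421 w=-11.9340
1: u=1.3205 w=4.2815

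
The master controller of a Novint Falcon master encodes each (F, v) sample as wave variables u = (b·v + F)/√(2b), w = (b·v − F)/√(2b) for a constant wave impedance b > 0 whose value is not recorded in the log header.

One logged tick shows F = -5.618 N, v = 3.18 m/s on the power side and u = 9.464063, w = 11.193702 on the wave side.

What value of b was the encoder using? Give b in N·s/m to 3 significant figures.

b = 21.1 N·s/m

u + w = 20.657765;  u + w = √(2b)·v, so √(2b) = 20.657765/3.18 = 6.496153.
b = (√(2b))²/2 = 42.199998/2 = 21.099999.
(Check via u − w = 2F/√(2b): u − w = -1.729639, 2F/√(2b) = -1.729639.)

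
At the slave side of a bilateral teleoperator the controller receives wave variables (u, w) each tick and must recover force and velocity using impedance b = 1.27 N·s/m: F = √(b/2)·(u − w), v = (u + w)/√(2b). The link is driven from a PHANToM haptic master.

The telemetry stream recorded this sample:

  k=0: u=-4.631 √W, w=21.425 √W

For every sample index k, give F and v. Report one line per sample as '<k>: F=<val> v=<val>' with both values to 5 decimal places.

0: F=-20.76322 v=10.53749

k=0: u−w=-26.05600, u+w=16.79400; √(b/2)=0.79687, √(2b)=1.59374; F=0.79687×(-26.056)=-20.76322, v=16.79400/1.59374=10.53749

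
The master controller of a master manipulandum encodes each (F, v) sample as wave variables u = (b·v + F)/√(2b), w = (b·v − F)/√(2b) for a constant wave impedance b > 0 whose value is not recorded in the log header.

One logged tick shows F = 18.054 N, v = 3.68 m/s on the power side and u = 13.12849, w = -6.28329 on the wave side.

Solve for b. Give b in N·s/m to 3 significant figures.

u + w = 6.84520;  u + w = √(2b)·v, so √(2b) = 6.84520/3.68 = 1.86011.
b = (√(2b))²/2 = 3.46000/2 = 1.73000.
(Check via u − w = 2F/√(2b): u − w = 19.41178, 2F/√(2b) = 19.41177.)

b = 1.73 N·s/m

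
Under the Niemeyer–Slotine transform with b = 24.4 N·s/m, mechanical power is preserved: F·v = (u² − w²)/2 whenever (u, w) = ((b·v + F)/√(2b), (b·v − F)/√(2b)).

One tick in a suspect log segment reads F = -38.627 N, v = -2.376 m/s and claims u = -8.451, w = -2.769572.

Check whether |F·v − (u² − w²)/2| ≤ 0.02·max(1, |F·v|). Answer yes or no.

F·v = (-38.627)×(-2.376) = 91.777752 W.
(u² − w²)/2 = (71.419401 − 7.670529)/2 = 31.874436 W.
|Δ| = 59.903316;  2% of max(1, |F·v|) = 1.835555.

no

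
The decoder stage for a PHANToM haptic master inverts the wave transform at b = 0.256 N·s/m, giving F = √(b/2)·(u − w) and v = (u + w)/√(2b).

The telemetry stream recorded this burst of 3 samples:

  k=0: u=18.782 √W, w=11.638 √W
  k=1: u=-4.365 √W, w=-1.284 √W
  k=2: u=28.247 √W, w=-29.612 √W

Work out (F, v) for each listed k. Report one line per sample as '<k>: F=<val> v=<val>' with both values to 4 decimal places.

k=0: u−w=7.1440, u+w=30.4200; √(b/2)=0.3578, √(2b)=0.7155; F=0.3578×7.144=2.5559, v=30.4200/0.7155=42.5132
k=1: u−w=-3.0810, u+w=-5.6490; √(b/2)=0.3578, √(2b)=0.7155; F=0.3578×(-3.081)=-1.1023, v=-5.6490/0.7155=-7.8947
k=2: u−w=57.8590, u+w=-1.3650; √(b/2)=0.3578, √(2b)=0.7155; F=0.3578×57.859=20.7003, v=-1.3650/0.7155=-1.9076

0: F=2.5559 v=42.5132
1: F=-1.1023 v=-7.8947
2: F=20.7003 v=-1.9076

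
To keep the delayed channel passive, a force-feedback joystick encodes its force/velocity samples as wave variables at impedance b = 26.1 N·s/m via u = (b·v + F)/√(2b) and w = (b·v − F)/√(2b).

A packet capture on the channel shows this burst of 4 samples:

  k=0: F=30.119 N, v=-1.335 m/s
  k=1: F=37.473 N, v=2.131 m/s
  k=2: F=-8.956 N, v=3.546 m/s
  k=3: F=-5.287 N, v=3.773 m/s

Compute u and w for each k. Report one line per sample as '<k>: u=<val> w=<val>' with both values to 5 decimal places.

0: u=-0.65391 w=-8.99140
1: u=12.88480 w=2.51159
2: u=11.57026 w=14.04944
3: u=12.89811 w=14.36165

k=0: b·v=26.1×(-1.335)=-34.84350; √(2b)=7.22496; u=(-34.84350+30.119)/7.22496=-0.65391, w=(-34.84350−30.119)/7.22496=-8.99140
k=1: b·v=26.1×2.131=55.61910; √(2b)=7.22496; u=(55.61910+37.473)/7.22496=12.88480, w=(55.61910−37.473)/7.22496=2.51159
k=2: b·v=26.1×3.546=92.55060; √(2b)=7.22496; u=(92.55060+(-8.956))/7.22496=11.57026, w=(92.55060−(-8.956))/7.22496=14.04944
k=3: b·v=26.1×3.773=98.47530; √(2b)=7.22496; u=(98.47530+(-5.287))/7.22496=12.89811, w=(98.47530−(-5.287))/7.22496=14.36165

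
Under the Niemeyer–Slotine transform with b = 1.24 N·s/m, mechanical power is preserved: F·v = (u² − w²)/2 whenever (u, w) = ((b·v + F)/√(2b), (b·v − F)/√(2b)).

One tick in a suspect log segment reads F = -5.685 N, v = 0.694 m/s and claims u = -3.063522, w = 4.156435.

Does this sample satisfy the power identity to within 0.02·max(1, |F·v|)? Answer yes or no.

yes

F·v = (-5.685)×0.694 = -3.945390 W.
(u² − w²)/2 = (9.385167 − 17.275952)/2 = -3.945392 W.
|Δ| = 0.000002;  2% of max(1, |F·v|) = 0.078908.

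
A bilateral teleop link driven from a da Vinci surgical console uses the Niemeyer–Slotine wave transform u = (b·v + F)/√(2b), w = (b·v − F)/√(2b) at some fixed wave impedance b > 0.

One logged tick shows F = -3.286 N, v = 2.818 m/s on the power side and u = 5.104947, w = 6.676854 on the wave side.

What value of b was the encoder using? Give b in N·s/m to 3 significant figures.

u + w = 11.781801;  u + w = √(2b)·v, so √(2b) = 11.781801/2.818 = 4.180909.
b = (√(2b))²/2 = 17.479998/2 = 8.739999.
(Check via u − w = 2F/√(2b): u − w = -1.571907, 2F/√(2b) = -1.571907.)

b = 8.74 N·s/m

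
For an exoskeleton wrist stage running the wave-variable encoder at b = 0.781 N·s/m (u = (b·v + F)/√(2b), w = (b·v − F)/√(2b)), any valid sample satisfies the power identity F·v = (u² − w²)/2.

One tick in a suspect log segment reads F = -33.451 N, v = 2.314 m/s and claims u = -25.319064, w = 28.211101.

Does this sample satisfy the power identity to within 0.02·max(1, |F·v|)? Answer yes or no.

F·v = (-33.451)×2.314 = -77.405614 W.
(u² − w²)/2 = (641.055002 − 795.866220)/2 = -77.405609 W.
|Δ| = 0.000005;  2% of max(1, |F·v|) = 1.548112.

yes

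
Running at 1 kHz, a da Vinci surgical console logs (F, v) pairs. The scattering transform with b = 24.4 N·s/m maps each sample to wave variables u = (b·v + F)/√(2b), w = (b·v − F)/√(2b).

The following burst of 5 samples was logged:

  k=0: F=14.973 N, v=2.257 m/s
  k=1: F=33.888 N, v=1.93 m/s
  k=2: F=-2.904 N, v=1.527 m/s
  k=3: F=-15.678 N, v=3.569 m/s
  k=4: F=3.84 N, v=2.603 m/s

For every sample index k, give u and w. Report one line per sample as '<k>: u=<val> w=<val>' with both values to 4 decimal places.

k=0: b·v=24.4×2.257=55.0708; √(2b)=6.9857; u=(55.0708+14.973)/6.9857=10.0267, w=(55.0708−14.973)/6.9857=5.7400
k=1: b·v=24.4×1.93=47.0920; √(2b)=6.9857; u=(47.0920+33.888)/6.9857=11.5923, w=(47.0920−33.888)/6.9857=1.8901
k=2: b·v=24.4×1.527=37.2588; √(2b)=6.9857; u=(37.2588+(-2.904))/6.9857=4.9179, w=(37.2588−(-2.904))/6.9857=5.7493
k=3: b·v=24.4×3.569=87.0836; √(2b)=6.9857; u=(87.0836+(-15.678))/6.9857=10.2217, w=(87.0836−(-15.678))/6.9857=14.7103
k=4: b·v=24.4×2.603=63.5132; √(2b)=6.9857; u=(63.5132+3.84)/6.9857=9.6416, w=(63.5132−3.84)/6.9857=8.5422

0: u=10.0267 w=5.7400
1: u=11.5923 w=1.8901
2: u=4.9179 w=5.7493
3: u=10.2217 w=14.7103
4: u=9.6416 w=8.5422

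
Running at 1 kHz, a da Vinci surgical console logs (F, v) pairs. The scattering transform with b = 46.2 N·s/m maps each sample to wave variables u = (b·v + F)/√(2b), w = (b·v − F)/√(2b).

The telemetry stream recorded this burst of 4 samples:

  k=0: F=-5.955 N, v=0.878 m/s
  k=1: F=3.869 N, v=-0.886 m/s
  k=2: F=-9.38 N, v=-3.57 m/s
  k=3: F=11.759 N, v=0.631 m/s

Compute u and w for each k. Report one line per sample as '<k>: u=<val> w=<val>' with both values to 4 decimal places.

k=0: b·v=46.2×0.878=40.5636; √(2b)=9.6125; u=(40.5636+(-5.955))/9.6125=3.6004, w=(40.5636−(-5.955))/9.6125=4.8394
k=1: b·v=46.2×(-0.886)=-40.9332; √(2b)=9.6125; u=(-40.9332+3.869)/9.6125=-3.8558, w=(-40.9332−3.869)/9.6125=-4.6608
k=2: b·v=46.2×(-3.57)=-164.9340; √(2b)=9.6125; u=(-164.9340+(-9.38))/9.6125=-18.1341, w=(-164.9340−(-9.38))/9.6125=-16.1825
k=3: b·v=46.2×0.631=29.1522; √(2b)=9.6125; u=(29.1522+11.759)/9.6125=4.2560, w=(29.1522−11.759)/9.6125=1.8094

0: u=3.6004 w=4.8394
1: u=-3.8558 w=-4.6608
2: u=-18.1341 w=-16.1825
3: u=4.2560 w=1.8094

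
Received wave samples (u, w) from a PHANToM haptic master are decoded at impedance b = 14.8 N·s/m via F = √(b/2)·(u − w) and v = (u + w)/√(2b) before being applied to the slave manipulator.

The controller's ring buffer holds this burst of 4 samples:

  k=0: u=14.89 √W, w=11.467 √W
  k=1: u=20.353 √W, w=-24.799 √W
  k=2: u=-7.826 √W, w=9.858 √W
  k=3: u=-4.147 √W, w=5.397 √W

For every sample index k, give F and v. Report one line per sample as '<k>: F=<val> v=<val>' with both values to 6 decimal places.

k=0: u−w=3.423000, u+w=26.357000; √(b/2)=2.720294, √(2b)=5.440588; F=2.720294×3.423=9.311567, v=26.357000/5.440588=4.844513
k=1: u−w=45.152000, u+w=-4.446000; √(b/2)=2.720294, √(2b)=5.440588; F=2.720294×45.152=122.826719, v=-4.446000/5.440588=-0.817191
k=2: u−w=-17.684000, u+w=2.032000; √(b/2)=2.720294, √(2b)=5.440588; F=2.720294×(-17.684)=-48.105681, v=2.032000/5.440588=0.373489
k=3: u−w=-9.544000, u+w=1.250000; √(b/2)=2.720294, √(2b)=5.440588; F=2.720294×(-9.544)=-25.962487, v=1.250000/5.440588=0.229755

0: F=9.311567 v=4.844513
1: F=122.826719 v=-0.817191
2: F=-48.105681 v=0.373489
3: F=-25.962487 v=0.229755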